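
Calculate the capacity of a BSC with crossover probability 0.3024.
0.1158 bits

For a binary symmetric channel (BSC) with error probability p:
Capacity C = 1 - H(p) bits per symbol

where H(p) = -p log₂(p) - (1-p) log₂(1-p) is the binary entropy function.

H(0.3024) = 0.8842 bits
C = 1 - 0.8842 = 0.1158 bits per symbol

This means we can reliably transmit up to 0.1158 bits of information per channel use.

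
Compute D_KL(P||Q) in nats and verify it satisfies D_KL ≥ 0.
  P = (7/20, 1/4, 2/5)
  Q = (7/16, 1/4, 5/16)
0.0206 nats

KL divergence satisfies the Gibbs inequality: D_KL(P||Q) ≥ 0 for all distributions P, Q.

D_KL(P||Q) = Σ p(x) log(p(x)/q(x))
Term by term:
  x=0: 7/20 × log_e[(7/20)/(7/16)] = -0.0781
  x=1: 1/4 × log_e[(1/4)/(1/4)] = 0.0000
  x=2: 2/5 × log_e[(2/5)/(5/16)] = 0.0987
D_KL(P||Q) = 0.0206 nats

D_KL(P||Q) = 0.0206 ≥ 0 ✓

This non-negativity is a fundamental property: relative entropy cannot be negative because it measures how different Q is from P.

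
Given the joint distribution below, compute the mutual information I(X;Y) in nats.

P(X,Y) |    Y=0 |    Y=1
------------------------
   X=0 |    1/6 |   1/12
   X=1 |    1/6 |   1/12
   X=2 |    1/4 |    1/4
0.0144 nats

Mutual information: I(X;Y) = H(X) + H(Y) - H(X,Y)

Marginals:
P(X) = (1/4, 1/4, 1/2), H(X) = 1.0397 nats
P(Y) = (7/12, 5/12), H(Y) = 0.6792 nats

Joint entropy: H(X,Y) = 1.7046 nats

I(X;Y) = 1.0397 + 0.6792 - 1.7046 = 0.0144 nats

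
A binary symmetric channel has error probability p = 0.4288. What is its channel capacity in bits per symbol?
0.0147 bits

For a binary symmetric channel (BSC) with error probability p:
Capacity C = 1 - H(p) bits per symbol

where H(p) = -p log₂(p) - (1-p) log₂(1-p) is the binary entropy function.

H(0.4288) = 0.9853 bits
C = 1 - 0.9853 = 0.0147 bits per symbol

This means we can reliably transmit up to 0.0147 bits of information per channel use.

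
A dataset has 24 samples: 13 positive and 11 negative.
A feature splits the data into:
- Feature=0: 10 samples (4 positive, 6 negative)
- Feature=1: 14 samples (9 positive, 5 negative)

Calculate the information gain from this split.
0.0419 bits

Information Gain = H(Y) - H(Y|Feature)

Before split:
P(positive) = 13/24 = 0.5417
H(Y) = 0.9950 bits

After split:
Feature=0: H = 0.9710 bits (weight = 10/24)
Feature=1: H = 0.9403 bits (weight = 14/24)
H(Y|Feature) = (10/24)×0.9710 + (14/24)×0.9403 = 0.9531 bits

Information Gain = 0.9950 - 0.9531 = 0.0419 bits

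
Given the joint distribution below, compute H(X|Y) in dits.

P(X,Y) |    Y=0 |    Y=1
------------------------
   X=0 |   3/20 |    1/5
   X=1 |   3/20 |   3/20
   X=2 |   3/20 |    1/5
0.4751 dits

Using the chain rule: H(X|Y) = H(X,Y) - H(Y)

First, compute H(X,Y) = 0.7739 dits

Marginal P(Y) = (9/20, 11/20)
H(Y) = 0.2989 dits

H(X|Y) = H(X,Y) - H(Y) = 0.7739 - 0.2989 = 0.4751 dits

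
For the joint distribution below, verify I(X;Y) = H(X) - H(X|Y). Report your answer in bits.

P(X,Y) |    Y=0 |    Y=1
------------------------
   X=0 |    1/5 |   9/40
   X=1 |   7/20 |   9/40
I(X;Y) = 0.0136 bits

Mutual information has multiple equivalent forms:
- I(X;Y) = H(X) - H(X|Y)
- I(X;Y) = H(Y) - H(Y|X)
- I(X;Y) = H(X) + H(Y) - H(X,Y)

Computing all quantities:
H(X) = 0.9837, H(Y) = 0.9928, H(X,Y) = 1.9629
H(X|Y) = 0.9701, H(Y|X) = 0.9792

Verification:
H(X) - H(X|Y) = 0.9837 - 0.9701 = 0.0136
H(Y) - H(Y|X) = 0.9928 - 0.9792 = 0.0136
H(X) + H(Y) - H(X,Y) = 0.9837 + 0.9928 - 1.9629 = 0.0136

All forms give I(X;Y) = 0.0136 bits. ✓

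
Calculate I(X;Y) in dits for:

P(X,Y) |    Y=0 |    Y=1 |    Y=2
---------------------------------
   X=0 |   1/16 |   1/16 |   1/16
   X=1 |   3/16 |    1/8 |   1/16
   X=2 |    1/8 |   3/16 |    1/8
0.0108 dits

Mutual information: I(X;Y) = H(X) + H(Y) - H(X,Y)

Marginals:
P(X) = (3/16, 3/8, 7/16), H(X) = 0.4531 dits
P(Y) = (3/8, 3/8, 1/4), H(Y) = 0.4700 dits

Joint entropy: H(X,Y) = 0.9123 dits

I(X;Y) = 0.4531 + 0.4700 - 0.9123 = 0.0108 dits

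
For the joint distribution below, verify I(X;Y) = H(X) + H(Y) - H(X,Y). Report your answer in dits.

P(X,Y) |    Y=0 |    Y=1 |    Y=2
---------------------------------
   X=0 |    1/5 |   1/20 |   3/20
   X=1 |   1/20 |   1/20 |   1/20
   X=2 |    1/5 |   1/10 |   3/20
I(X;Y) = 0.0073 dits

Mutual information has multiple equivalent forms:
- I(X;Y) = H(X) - H(X|Y)
- I(X;Y) = H(Y) - H(Y|X)
- I(X;Y) = H(X) + H(Y) - H(X,Y)

Computing all quantities:
H(X) = 0.4388, H(Y) = 0.4554, H(X,Y) = 0.8870
H(X|Y) = 0.4315, H(Y|X) = 0.4481

Verification:
H(X) - H(X|Y) = 0.4388 - 0.4315 = 0.0073
H(Y) - H(Y|X) = 0.4554 - 0.4481 = 0.0073
H(X) + H(Y) - H(X,Y) = 0.4388 + 0.4554 - 0.8870 = 0.0073

All forms give I(X;Y) = 0.0073 dits. ✓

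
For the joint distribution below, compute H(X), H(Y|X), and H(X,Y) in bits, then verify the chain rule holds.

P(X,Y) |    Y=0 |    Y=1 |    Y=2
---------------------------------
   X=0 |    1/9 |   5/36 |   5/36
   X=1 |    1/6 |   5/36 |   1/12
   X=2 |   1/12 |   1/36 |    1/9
H(X,Y) = 3.0630, H(X) = 1.5420, H(Y|X) = 1.5210 (all in bits)

Chain rule: H(X,Y) = H(X) + H(Y|X)

Left side — joint entropy directly:
H(X,Y) = -Σ p(x,y) log p(x,y) = 3.0630 bits

Right side — compute H(Y|X) from the conditional distributions:
P(X) = (7/18, 7/18, 2/9), so H(X) = 1.5420 bits
H(Y|X) = Σ_x P(X=x) · H(Y|X=x):
  P(Y|X=0) = (2/7, 5/14, 5/14), H(Y|X=0) = 1.5774, weight P(X=0) = 7/18
  P(Y|X=1) = (3/7, 5/14, 3/14), H(Y|X=1) = 1.5306, weight P(X=1) = 7/18
  P(Y|X=2) = (3/8, 1/8, 1/2), H(Y|X=2) = 1.4056, weight P(X=2) = 2/9
H(Y|X) = 1.5210 bits

H(X) + H(Y|X) = 1.5420 + 1.5210 = 3.0630 bits

Both sides equal 3.0630 bits. ✓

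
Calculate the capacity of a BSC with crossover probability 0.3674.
0.0513 bits

For a binary symmetric channel (BSC) with error probability p:
Capacity C = 1 - H(p) bits per symbol

where H(p) = -p log₂(p) - (1-p) log₂(1-p) is the binary entropy function.

H(0.3674) = 0.9487 bits
C = 1 - 0.9487 = 0.0513 bits per symbol

This means we can reliably transmit up to 0.0513 bits of information per channel use.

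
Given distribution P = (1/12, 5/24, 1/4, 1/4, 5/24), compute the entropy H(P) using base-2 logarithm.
2.2417 bits

Shannon entropy is H(X) = -Σ p(x) log p(x).

For P = (1/12, 5/24, 1/4, 1/4, 5/24):
H = -1/12 × log_2(1/12) -5/24 × log_2(5/24) -1/4 × log_2(1/4) -1/4 × log_2(1/4) -5/24 × log_2(5/24)
H = 2.2417 bits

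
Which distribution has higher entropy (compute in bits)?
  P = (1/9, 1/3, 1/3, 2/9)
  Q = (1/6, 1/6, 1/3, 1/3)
Q

Computing entropies in bits:
H(P) = 1.8911
H(Q) = 1.9183

Distribution Q has higher entropy.

Intuition: The distribution closer to uniform (more spread out) has higher entropy.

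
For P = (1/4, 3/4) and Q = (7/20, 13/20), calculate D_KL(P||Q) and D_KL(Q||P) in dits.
D_KL(P||Q) = 0.0101, D_KL(Q||P) = 0.0107

KL divergence is not symmetric: D_KL(P||Q) ≠ D_KL(Q||P) in general.

D_KL(P||Q) = 0.0101 dits
D_KL(Q||P) = 0.0107 dits

No, they are not equal!

This asymmetry is why KL divergence is not a true distance metric.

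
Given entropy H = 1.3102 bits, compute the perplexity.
2.4798

Perplexity is 2^H (or exp(H) for natural log).

H = 1.3102 bits
Perplexity = 2^1.3102 = 2.4798

Interpretation: The model's uncertainty is equivalent to choosing uniformly among 2.5 options.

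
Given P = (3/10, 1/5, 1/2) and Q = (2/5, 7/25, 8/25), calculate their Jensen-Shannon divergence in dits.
0.0073 dits

Jensen-Shannon divergence is:
JSD(P||Q) = 0.5 × D_KL(P||M) + 0.5 × D_KL(Q||M)
where M = 0.5 × (P + Q) is the mixture distribution.

M = 0.5 × (3/10, 1/5, 1/2) + 0.5 × (2/5, 7/25, 8/25) = (7/20, 6/25, 0.41)

D_KL(P||M) = 0.0072 dits
D_KL(Q||M) = 0.0075 dits

JSD(P||Q) = 0.5 × 0.0072 + 0.5 × 0.0075 = 0.0073 dits

Unlike KL divergence, JSD is symmetric and bounded: 0 ≤ JSD ≤ log(2).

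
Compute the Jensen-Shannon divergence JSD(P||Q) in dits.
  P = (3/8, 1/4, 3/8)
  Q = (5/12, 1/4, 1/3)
0.0005 dits

Jensen-Shannon divergence is:
JSD(P||Q) = 0.5 × D_KL(P||M) + 0.5 × D_KL(Q||M)
where M = 0.5 × (P + Q) is the mixture distribution.

M = 0.5 × (3/8, 1/4, 3/8) + 0.5 × (5/12, 1/4, 1/3) = (0.395833, 1/4, 0.354167)

D_KL(P||M) = 0.0005 dits
D_KL(Q||M) = 0.0005 dits

JSD(P||Q) = 0.5 × 0.0005 + 0.5 × 0.0005 = 0.0005 dits

Unlike KL divergence, JSD is symmetric and bounded: 0 ≤ JSD ≤ log(2).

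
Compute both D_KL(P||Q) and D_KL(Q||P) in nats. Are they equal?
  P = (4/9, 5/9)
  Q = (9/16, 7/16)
D_KL(P||Q) = 0.0280, D_KL(Q||P) = 0.0280

KL divergence is not symmetric: D_KL(P||Q) ≠ D_KL(Q||P) in general.

D_KL(P||Q) = 0.0280 nats
D_KL(Q||P) = 0.0280 nats

In this case they happen to be equal (to 4 decimal places).

This asymmetry is why KL divergence is not a true distance metric.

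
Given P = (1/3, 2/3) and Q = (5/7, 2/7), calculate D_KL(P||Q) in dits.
0.1350 dits

KL divergence: D_KL(P||Q) = Σ p(x) log(p(x)/q(x))

Computing term by term:
  x=0: 1/3 × log_10[(1/3)/(5/7)] = 1/3 × -0.3310 = -0.1103
  x=1: 2/3 × log_10[(2/3)/(2/7)] = 2/3 × 0.3680 = 0.2453

D_KL(P||Q) = 0.1350 dits

Note: KL divergence is always non-negative and equals 0 iff P = Q.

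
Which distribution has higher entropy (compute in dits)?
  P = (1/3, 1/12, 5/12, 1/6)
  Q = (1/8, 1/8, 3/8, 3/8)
Q

Computing entropies in dits:
H(P) = 0.5371
H(Q) = 0.5452

Distribution Q has higher entropy.

Intuition: The distribution closer to uniform (more spread out) has higher entropy.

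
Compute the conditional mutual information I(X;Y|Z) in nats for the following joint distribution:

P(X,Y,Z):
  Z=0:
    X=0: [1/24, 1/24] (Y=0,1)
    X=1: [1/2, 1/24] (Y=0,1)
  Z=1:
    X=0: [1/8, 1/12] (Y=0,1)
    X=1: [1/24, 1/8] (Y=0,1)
0.0644 nats

Conditional mutual information: I(X;Y|Z) = H(X|Z) + H(Y|Z) - H(X,Y|Z)

H(Z) = 0.6616
H(X,Z) = 1.1646 → H(X|Z) = 0.5030
H(Y,Z) = 1.1646 → H(Y|Z) = 0.5030
H(X,Y,Z) = 1.6032 → H(X,Y|Z) = 0.9416

I(X;Y|Z) = 0.5030 + 0.5030 - 0.9416 = 0.0644 nats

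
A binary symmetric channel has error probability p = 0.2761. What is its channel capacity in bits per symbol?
0.1499 bits

For a binary symmetric channel (BSC) with error probability p:
Capacity C = 1 - H(p) bits per symbol

where H(p) = -p log₂(p) - (1-p) log₂(1-p) is the binary entropy function.

H(0.2761) = 0.8501 bits
C = 1 - 0.8501 = 0.1499 bits per symbol

This means we can reliably transmit up to 0.1499 bits of information per channel use.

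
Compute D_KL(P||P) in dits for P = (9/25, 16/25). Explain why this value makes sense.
0.0000 dits

KL divergence satisfies the Gibbs inequality: D_KL(P||Q) ≥ 0 for all distributions P, Q.

D_KL(P||Q) = Σ p(x) log(p(x)/q(x))
Each term is p(x) × log_10(p(x)/p(x)) = p(x) × log_10(1) = 0, so the sum is 0.
D_KL(P||Q) = 0.0000 dits

When P = Q, the KL divergence is exactly 0, as there is no 'divergence' between identical distributions.

This non-negativity is a fundamental property: relative entropy cannot be negative because it measures how different Q is from P.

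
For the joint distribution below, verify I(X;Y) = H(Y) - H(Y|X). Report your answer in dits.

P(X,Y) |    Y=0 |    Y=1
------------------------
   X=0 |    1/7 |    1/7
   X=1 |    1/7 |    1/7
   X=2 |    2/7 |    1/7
I(X;Y) = 0.0061 dits

Mutual information has multiple equivalent forms:
- I(X;Y) = H(X) - H(X|Y)
- I(X;Y) = H(Y) - H(Y|X)
- I(X;Y) = H(X) + H(Y) - H(X,Y)

Computing all quantities:
H(X) = 0.4686, H(Y) = 0.2966, H(X,Y) = 0.7591
H(X|Y) = 0.4625, H(Y|X) = 0.2905

Verification:
H(X) - H(X|Y) = 0.4686 - 0.4625 = 0.0061
H(Y) - H(Y|X) = 0.2966 - 0.2905 = 0.0061
H(X) + H(Y) - H(X,Y) = 0.4686 + 0.2966 - 0.7591 = 0.0061

All forms give I(X;Y) = 0.0061 dits. ✓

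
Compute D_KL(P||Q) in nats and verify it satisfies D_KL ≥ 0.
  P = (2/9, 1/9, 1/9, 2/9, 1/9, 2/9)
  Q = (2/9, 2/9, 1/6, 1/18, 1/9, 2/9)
0.1860 nats

KL divergence satisfies the Gibbs inequality: D_KL(P||Q) ≥ 0 for all distributions P, Q.

D_KL(P||Q) = Σ p(x) log(p(x)/q(x))
Term by term:
  x=0: 2/9 × log_e[(2/9)/(2/9)] = 0.0000
  x=1: 1/9 × log_e[(1/9)/(2/9)] = -0.0770
  x=2: 1/9 × log_e[(1/9)/(1/6)] = -0.0451
  x=3: 2/9 × log_e[(2/9)/(1/18)] = 0.3081
  x=4: 1/9 × log_e[(1/9)/(1/9)] = 0.0000
  x=5: 2/9 × log_e[(2/9)/(2/9)] = 0.0000
D_KL(P||Q) = 0.1860 nats

D_KL(P||Q) = 0.1860 ≥ 0 ✓

This non-negativity is a fundamental property: relative entropy cannot be negative because it measures how different Q is from P.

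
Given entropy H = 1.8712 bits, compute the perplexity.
3.6584

Perplexity is 2^H (or exp(H) for natural log).

H = 1.8712 bits
Perplexity = 2^1.8712 = 3.6584

Interpretation: The model's uncertainty is equivalent to choosing uniformly among 3.7 options.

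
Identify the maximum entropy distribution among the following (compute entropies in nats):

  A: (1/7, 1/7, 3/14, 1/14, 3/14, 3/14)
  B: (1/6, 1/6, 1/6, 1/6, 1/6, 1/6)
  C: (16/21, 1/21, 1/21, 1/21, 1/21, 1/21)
B

For a discrete distribution over n outcomes, entropy is maximized by the uniform distribution.

Computing entropies:
H(A) = 1.7348 nats
H(B) = 1.7918 nats
H(C) = 0.9321 nats

The uniform distribution (where all probabilities equal 1/6) achieves the maximum entropy of log_e(6) = 1.7918 nats.

Distribution B has the highest entropy.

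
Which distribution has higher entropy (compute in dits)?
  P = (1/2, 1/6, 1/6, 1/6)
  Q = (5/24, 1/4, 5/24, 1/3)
Q

Computing entropies in dits:
H(P) = 0.5396
H(Q) = 0.5934

Distribution Q has higher entropy.

Intuition: The distribution closer to uniform (more spread out) has higher entropy.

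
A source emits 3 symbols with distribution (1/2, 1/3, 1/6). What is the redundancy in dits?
0.0379 dits

Redundancy measures how far a source is from maximum entropy:
R = H_max - H(X)

Maximum entropy for 3 symbols: H_max = log_10(3) = 0.4771 dits
Actual entropy: H(X) = 0.4392 dits
Redundancy: R = 0.4771 - 0.4392 = 0.0379 dits

This redundancy represents potential for compression: the source could be compressed by 0.0379 dits per symbol.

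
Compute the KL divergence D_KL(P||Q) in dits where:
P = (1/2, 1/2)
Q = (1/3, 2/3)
0.0256 dits

KL divergence: D_KL(P||Q) = Σ p(x) log(p(x)/q(x))

Computing term by term:
  x=0: 1/2 × log_10[(1/2)/(1/3)] = 1/2 × 0.1761 = 0.0880
  x=1: 1/2 × log_10[(1/2)/(2/3)] = 1/2 × -0.1249 = -0.0625

D_KL(P||Q) = 0.0256 dits

Note: KL divergence is always non-negative and equals 0 iff P = Q.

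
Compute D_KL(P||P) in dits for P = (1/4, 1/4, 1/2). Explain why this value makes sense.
0.0000 dits

KL divergence satisfies the Gibbs inequality: D_KL(P||Q) ≥ 0 for all distributions P, Q.

D_KL(P||Q) = Σ p(x) log(p(x)/q(x))
Each term is p(x) × log_10(p(x)/p(x)) = p(x) × log_10(1) = 0, so the sum is 0.
D_KL(P||Q) = 0.0000 dits

When P = Q, the KL divergence is exactly 0, as there is no 'divergence' between identical distributions.

This non-negativity is a fundamental property: relative entropy cannot be negative because it measures how different Q is from P.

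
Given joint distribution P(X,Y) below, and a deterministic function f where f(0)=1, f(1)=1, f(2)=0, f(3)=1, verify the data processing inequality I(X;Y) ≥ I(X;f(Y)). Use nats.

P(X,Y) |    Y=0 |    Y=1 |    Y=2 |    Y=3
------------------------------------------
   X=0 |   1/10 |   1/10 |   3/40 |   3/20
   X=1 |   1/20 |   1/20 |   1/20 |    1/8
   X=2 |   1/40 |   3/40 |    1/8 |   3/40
I(X;Y) = 0.0452, I(X;f(Y)) = 0.0301, inequality holds: 0.0452 ≥ 0.0301

Data Processing Inequality: For any Markov chain X → Y → Z, we have I(X;Y) ≥ I(X;Z).

Here Z = f(Y) is a deterministic function of Y, forming X → Y → Z.

Original I(X;Y) = 0.0452 nats

After applying f:
P(X,Z) where Z=f(Y):
- P(X,Z=0) = P(X,Y=2)
- P(X,Z=1) = P(X,Y=0) + P(X,Y=1) + P(X,Y=3)

I(X;Z) = I(X;f(Y)) = 0.0301 nats

Verification: 0.0452 ≥ 0.0301 ✓

Information cannot be created by processing; the function f can only lose information about X.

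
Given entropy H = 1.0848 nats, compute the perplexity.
2.9588

Perplexity is e^H (or exp(H) for natural log).

H = 1.0848 nats
Perplexity = e^1.0848 = 2.9588

Interpretation: The model's uncertainty is equivalent to choosing uniformly among 3.0 options.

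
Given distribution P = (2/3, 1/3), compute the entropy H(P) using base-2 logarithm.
0.9183 bits

Shannon entropy is H(X) = -Σ p(x) log p(x).

For P = (2/3, 1/3):
H = -2/3 × log_2(2/3) -1/3 × log_2(1/3)
H = 0.9183 bits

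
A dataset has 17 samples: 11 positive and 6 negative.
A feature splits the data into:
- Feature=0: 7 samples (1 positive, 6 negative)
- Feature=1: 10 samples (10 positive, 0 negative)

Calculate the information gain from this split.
0.6930 bits

Information Gain = H(Y) - H(Y|Feature)

Before split:
P(positive) = 11/17 = 0.6471
H(Y) = 0.9367 bits

After split:
Feature=0: H = 0.5917 bits (weight = 7/17)
Feature=1: H = 0.0000 bits (weight = 10/17)
H(Y|Feature) = (7/17)×0.5917 + (10/17)×0.0000 = 0.2436 bits

Information Gain = 0.9367 - 0.2436 = 0.6930 bits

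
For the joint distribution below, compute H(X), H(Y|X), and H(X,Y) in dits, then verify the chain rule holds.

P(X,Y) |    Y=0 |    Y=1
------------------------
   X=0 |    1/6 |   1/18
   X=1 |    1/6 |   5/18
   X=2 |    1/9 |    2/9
H(X,Y) = 0.7348, H(X) = 0.4607, H(Y|X) = 0.2741 (all in dits)

Chain rule: H(X,Y) = H(X) + H(Y|X)

Left side — joint entropy directly:
H(X,Y) = -Σ p(x,y) log p(x,y) = 0.7348 dits

Right side — compute H(Y|X) from the conditional distributions:
P(X) = (2/9, 4/9, 1/3), so H(X) = 0.4607 dits
H(Y|X) = Σ_x P(X=x) · H(Y|X=x):
  P(Y|X=0) = (3/4, 1/4), H(Y|X=0) = 0.2442, weight P(X=0) = 2/9
  P(Y|X=1) = (3/8, 5/8), H(Y|X=1) = 0.2873, weight P(X=1) = 4/9
  P(Y|X=2) = (1/3, 2/3), H(Y|X=2) = 0.2764, weight P(X=2) = 1/3
H(Y|X) = 0.2741 dits

H(X) + H(Y|X) = 0.4607 + 0.2741 = 0.7348 dits

Both sides equal 0.7348 dits. ✓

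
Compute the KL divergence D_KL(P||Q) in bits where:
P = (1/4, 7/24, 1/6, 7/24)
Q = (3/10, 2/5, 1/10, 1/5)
0.0829 bits

KL divergence: D_KL(P||Q) = Σ p(x) log(p(x)/q(x))

Computing term by term:
  x=0: 1/4 × log_2[(1/4)/(3/10)] = 1/4 × -0.2630 = -0.0658
  x=1: 7/24 × log_2[(7/24)/(2/5)] = 7/24 × -0.4557 = -0.1329
  x=2: 1/6 × log_2[(1/6)/(1/10)] = 1/6 × 0.7370 = 0.1228
  x=3: 7/24 × log_2[(7/24)/(1/5)] = 7/24 × 0.5443 = 0.1588

D_KL(P||Q) = 0.0829 bits

Note: KL divergence is always non-negative and equals 0 iff P = Q.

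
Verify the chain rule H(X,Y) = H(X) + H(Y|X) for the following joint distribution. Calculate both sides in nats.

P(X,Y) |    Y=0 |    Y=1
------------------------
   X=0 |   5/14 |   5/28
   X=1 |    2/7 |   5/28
H(X,Y) = 1.3409, H(X) = 0.6906, H(Y|X) = 0.6503 (all in nats)

Chain rule: H(X,Y) = H(X) + H(Y|X)

Left side — joint entropy directly:
H(X,Y) = -Σ p(x,y) log p(x,y) = 1.3409 nats

Right side — compute H(Y|X) from the conditional distributions:
P(X) = (15/28, 13/28), so H(X) = 0.6906 nats
H(Y|X) = Σ_x P(X=x) · H(Y|X=x):
  P(Y|X=0) = (2/3, 1/3), H(Y|X=0) = 0.6365, weight P(X=0) = 15/28
  P(Y|X=1) = (8/13, 5/13), H(Y|X=1) = 0.6663, weight P(X=1) = 13/28
H(Y|X) = 0.6503 nats

H(X) + H(Y|X) = 0.6906 + 0.6503 = 1.3409 nats

Both sides equal 1.3409 nats. ✓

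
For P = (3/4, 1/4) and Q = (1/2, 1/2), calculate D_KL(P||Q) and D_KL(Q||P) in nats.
D_KL(P||Q) = 0.1308, D_KL(Q||P) = 0.1438

KL divergence is not symmetric: D_KL(P||Q) ≠ D_KL(Q||P) in general.

D_KL(P||Q) = 0.1308 nats
D_KL(Q||P) = 0.1438 nats

No, they are not equal!

This asymmetry is why KL divergence is not a true distance metric.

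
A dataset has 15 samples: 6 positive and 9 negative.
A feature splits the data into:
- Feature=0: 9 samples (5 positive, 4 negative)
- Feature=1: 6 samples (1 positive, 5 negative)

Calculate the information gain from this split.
0.1163 bits

Information Gain = H(Y) - H(Y|Feature)

Before split:
P(positive) = 6/15 = 0.4000
H(Y) = 0.9710 bits

After split:
Feature=0: H = 0.9911 bits (weight = 9/15)
Feature=1: H = 0.6500 bits (weight = 6/15)
H(Y|Feature) = (9/15)×0.9911 + (6/15)×0.6500 = 0.8547 bits

Information Gain = 0.9710 - 0.8547 = 0.1163 bits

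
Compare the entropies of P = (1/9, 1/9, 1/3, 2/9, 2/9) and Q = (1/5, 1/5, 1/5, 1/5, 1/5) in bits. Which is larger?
Q

Computing entropies in bits:
H(P) = 2.1972
H(Q) = 2.3219

Distribution Q has higher entropy.

Intuition: The distribution closer to uniform (more spread out) has higher entropy.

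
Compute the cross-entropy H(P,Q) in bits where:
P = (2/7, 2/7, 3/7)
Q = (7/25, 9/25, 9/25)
1.5775 bits

Cross-entropy: H(P,Q) = -Σ p(x) log q(x)

Alternatively: H(P,Q) = H(P) + D_KL(P||Q)
H(P) = 1.5567 bits
D_KL(P||Q) = 0.0209 bits

H(P,Q) = 1.5567 + 0.0209 = 1.5775 bits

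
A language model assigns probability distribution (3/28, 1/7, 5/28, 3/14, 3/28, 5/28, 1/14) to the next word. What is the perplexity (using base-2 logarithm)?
6.6226

Perplexity is 2^H (or exp(H) for natural log).

First, H = -Σ p log p = 2.7274 bits
Perplexity = 2^2.7274 = 6.6226

Interpretation: The model's uncertainty is equivalent to choosing uniformly among 6.6 options.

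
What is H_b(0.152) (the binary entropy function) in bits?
0.6148 bits

The binary entropy function is:
H(p) = -p log(p) - (1-p) log(1-p)

H(0.152) = -0.152 × log_2(0.152) - 0.848 × log_2(0.848)
H(0.152) = 0.6148 bits

Note: Binary entropy is maximized at p=0.5 (H=1 bit) and minimized at p=0 or p=1 (H=0).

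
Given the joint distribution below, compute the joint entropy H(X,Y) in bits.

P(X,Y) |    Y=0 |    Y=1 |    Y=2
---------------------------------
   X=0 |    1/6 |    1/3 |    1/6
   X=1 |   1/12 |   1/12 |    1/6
2.4183 bits

Joint entropy is H(X,Y) = -Σ_{x,y} p(x,y) log p(x,y).

Summing over all non-zero entries:
H(X,Y) = -[1/6·log_2(1/6) + 1/3·log_2(1/3) + 1/6·log_2(1/6) + 1/12·log_2(1/12) + 1/12·log_2(1/12) + 1/6·log_2(1/6)]
H(X,Y) = 2.4183 bits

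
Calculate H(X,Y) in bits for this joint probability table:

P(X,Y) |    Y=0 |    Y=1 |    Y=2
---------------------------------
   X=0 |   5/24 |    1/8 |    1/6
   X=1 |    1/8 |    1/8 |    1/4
2.5273 bits

Joint entropy is H(X,Y) = -Σ_{x,y} p(x,y) log p(x,y).

Summing over all non-zero entries:
H(X,Y) = -[5/24·log_2(5/24) + 1/8·log_2(1/8) + 1/6·log_2(1/6) + 1/8·log_2(1/8) + 1/8·log_2(1/8) + 1/4·log_2(1/4)]
H(X,Y) = 2.5273 bits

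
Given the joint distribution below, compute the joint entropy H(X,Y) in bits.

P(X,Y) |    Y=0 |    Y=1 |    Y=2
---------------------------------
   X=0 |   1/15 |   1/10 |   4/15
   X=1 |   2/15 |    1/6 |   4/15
2.4281 bits

Joint entropy is H(X,Y) = -Σ_{x,y} p(x,y) log p(x,y).

Summing over all non-zero entries:
H(X,Y) = -[1/15·log_2(1/15) + 1/10·log_2(1/10) + 4/15·log_2(4/15) + 2/15·log_2(2/15) + 1/6·log_2(1/6) + 4/15·log_2(4/15)]
H(X,Y) = 2.4281 bits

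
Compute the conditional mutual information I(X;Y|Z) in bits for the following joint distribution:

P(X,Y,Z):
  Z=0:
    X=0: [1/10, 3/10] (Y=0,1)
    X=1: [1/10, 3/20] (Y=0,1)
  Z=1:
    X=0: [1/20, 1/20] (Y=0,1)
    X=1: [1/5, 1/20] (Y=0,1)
0.0332 bits

Conditional mutual information: I(X;Y|Z) = H(X|Z) + H(Y|Z) - H(X,Y|Z)

H(Z) = 0.9341
H(X,Z) = 1.8610 → H(X|Z) = 0.9269
H(Y,Z) = 1.8150 → H(Y|Z) = 0.8809
H(X,Y,Z) = 2.7087 → H(X,Y|Z) = 1.7746

I(X;Y|Z) = 0.9269 + 0.8809 - 1.7746 = 0.0332 bits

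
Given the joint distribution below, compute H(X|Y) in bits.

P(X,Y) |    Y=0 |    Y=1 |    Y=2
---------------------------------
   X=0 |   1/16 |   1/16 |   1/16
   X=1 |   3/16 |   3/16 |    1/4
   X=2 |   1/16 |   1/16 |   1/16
1.3262 bits

Using the chain rule: H(X|Y) = H(X,Y) - H(Y)

First, compute H(X,Y) = 2.9056 bits

Marginal P(Y) = (5/16, 5/16, 3/8)
H(Y) = 1.5794 bits

H(X|Y) = H(X,Y) - H(Y) = 2.9056 - 1.5794 = 1.3262 bits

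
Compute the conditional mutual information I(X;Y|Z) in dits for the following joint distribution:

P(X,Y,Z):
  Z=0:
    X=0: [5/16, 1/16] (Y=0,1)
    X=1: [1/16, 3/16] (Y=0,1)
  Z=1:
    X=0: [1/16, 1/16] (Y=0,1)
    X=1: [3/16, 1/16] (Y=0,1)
0.0532 dits

Conditional mutual information: I(X;Y|Z) = H(X|Z) + H(Y|Z) - H(X,Y|Z)

H(Z) = 0.2873
H(X,Z) = 0.5737 → H(X|Z) = 0.2863
H(Y,Z) = 0.5737 → H(Y|Z) = 0.2863
H(X,Y,Z) = 0.8068 → H(X,Y|Z) = 0.5195

I(X;Y|Z) = 0.2863 + 0.2863 - 0.5195 = 0.0532 dits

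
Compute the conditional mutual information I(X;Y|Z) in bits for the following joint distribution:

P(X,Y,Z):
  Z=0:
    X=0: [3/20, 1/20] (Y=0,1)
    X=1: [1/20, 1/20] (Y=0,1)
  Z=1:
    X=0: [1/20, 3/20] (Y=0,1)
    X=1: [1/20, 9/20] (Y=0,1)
0.0307 bits

Conditional mutual information: I(X;Y|Z) = H(X|Z) + H(Y|Z) - H(X,Y|Z)

H(Z) = 0.8813
H(X,Z) = 1.7610 → H(X|Z) = 0.8797
H(Y,Z) = 1.5710 → H(Y|Z) = 0.6897
H(X,Y,Z) = 2.4200 → H(X,Y|Z) = 1.5387

I(X;Y|Z) = 0.8797 + 0.6897 - 1.5387 = 0.0307 bits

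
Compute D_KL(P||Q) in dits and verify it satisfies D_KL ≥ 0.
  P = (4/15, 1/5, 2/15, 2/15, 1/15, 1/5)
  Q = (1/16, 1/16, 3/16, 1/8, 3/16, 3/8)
0.1685 dits

KL divergence satisfies the Gibbs inequality: D_KL(P||Q) ≥ 0 for all distributions P, Q.

D_KL(P||Q) = Σ p(x) log(p(x)/q(x))
Term by term:
  x=0: 4/15 × log_10[(4/15)/(1/16)] = 0.1680
  x=1: 1/5 × log_10[(1/5)/(1/16)] = 0.1010
  x=2: 2/15 × log_10[(2/15)/(3/16)] = -0.0197
  x=3: 2/15 × log_10[(2/15)/(1/8)] = 0.0037
  x=4: 1/15 × log_10[(1/15)/(3/16)] = -0.0299
  x=5: 1/5 × log_10[(1/5)/(3/8)] = -0.0546
D_KL(P||Q) = 0.1685 dits

D_KL(P||Q) = 0.1685 ≥ 0 ✓

This non-negativity is a fundamental property: relative entropy cannot be negative because it measures how different Q is from P.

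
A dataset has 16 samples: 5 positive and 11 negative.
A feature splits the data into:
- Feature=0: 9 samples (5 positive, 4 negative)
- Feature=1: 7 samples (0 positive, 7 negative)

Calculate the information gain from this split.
0.3386 bits

Information Gain = H(Y) - H(Y|Feature)

Before split:
P(positive) = 5/16 = 0.3125
H(Y) = 0.8960 bits

After split:
Feature=0: H = 0.9911 bits (weight = 9/16)
Feature=1: H = 0.0000 bits (weight = 7/16)
H(Y|Feature) = (9/16)×0.9911 + (7/16)×0.0000 = 0.5575 bits

Information Gain = 0.8960 - 0.5575 = 0.3386 bits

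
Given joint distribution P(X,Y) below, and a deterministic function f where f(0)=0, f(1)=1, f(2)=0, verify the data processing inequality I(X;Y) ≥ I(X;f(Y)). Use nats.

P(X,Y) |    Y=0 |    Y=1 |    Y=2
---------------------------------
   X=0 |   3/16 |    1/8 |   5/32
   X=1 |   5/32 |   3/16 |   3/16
I(X;Y) = 0.0072, I(X;f(Y)) = 0.0043, inequality holds: 0.0072 ≥ 0.0043

Data Processing Inequality: For any Markov chain X → Y → Z, we have I(X;Y) ≥ I(X;Z).

Here Z = f(Y) is a deterministic function of Y, forming X → Y → Z.

Original I(X;Y) = 0.0072 nats

After applying f:
P(X,Z) where Z=f(Y):
- P(X,Z=0) = P(X,Y=0) + P(X,Y=2)
- P(X,Z=1) = P(X,Y=1)

I(X;Z) = I(X;f(Y)) = 0.0043 nats

Verification: 0.0072 ≥ 0.0043 ✓

Information cannot be created by processing; the function f can only lose information about X.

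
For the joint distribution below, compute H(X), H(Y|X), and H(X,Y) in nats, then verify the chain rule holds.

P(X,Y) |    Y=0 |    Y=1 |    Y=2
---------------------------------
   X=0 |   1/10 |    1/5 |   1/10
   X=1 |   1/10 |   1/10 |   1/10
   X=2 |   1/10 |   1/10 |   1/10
H(X,Y) = 2.1640, H(X) = 1.0889, H(Y|X) = 1.0751 (all in nats)

Chain rule: H(X,Y) = H(X) + H(Y|X)

Left side — joint entropy directly:
H(X,Y) = -Σ p(x,y) log p(x,y) = 2.1640 nats

Right side — compute H(Y|X) from the conditional distributions:
P(X) = (2/5, 3/10, 3/10), so H(X) = 1.0889 nats
H(Y|X) = Σ_x P(X=x) · H(Y|X=x):
  P(Y|X=0) = (1/4, 1/2, 1/4), H(Y|X=0) = 1.0397, weight P(X=0) = 2/5
  P(Y|X=1) = (1/3, 1/3, 1/3), H(Y|X=1) = 1.0986, weight P(X=1) = 3/10
  P(Y|X=2) = (1/3, 1/3, 1/3), H(Y|X=2) = 1.0986, weight P(X=2) = 3/10
H(Y|X) = 1.0751 nats

H(X) + H(Y|X) = 1.0889 + 1.0751 = 2.1640 nats

Both sides equal 2.1640 nats. ✓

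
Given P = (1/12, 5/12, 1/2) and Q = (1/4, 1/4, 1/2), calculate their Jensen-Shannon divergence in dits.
0.0140 dits

Jensen-Shannon divergence is:
JSD(P||Q) = 0.5 × D_KL(P||M) + 0.5 × D_KL(Q||M)
where M = 0.5 × (P + Q) is the mixture distribution.

M = 0.5 × (1/12, 5/12, 1/2) + 0.5 × (1/4, 1/4, 1/2) = (1/6, 1/3, 1/2)

D_KL(P||M) = 0.0153 dits
D_KL(Q||M) = 0.0128 dits

JSD(P||Q) = 0.5 × 0.0153 + 0.5 × 0.0128 = 0.0140 dits

Unlike KL divergence, JSD is symmetric and bounded: 0 ≤ JSD ≤ log(2).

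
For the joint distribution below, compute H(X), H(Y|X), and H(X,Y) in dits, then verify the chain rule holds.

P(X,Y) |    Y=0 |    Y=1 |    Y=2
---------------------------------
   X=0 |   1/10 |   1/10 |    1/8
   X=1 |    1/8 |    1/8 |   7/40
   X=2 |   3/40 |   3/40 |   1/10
H(X,Y) = 0.9399, H(X) = 0.4671, H(Y|X) = 0.4728 (all in dits)

Chain rule: H(X,Y) = H(X) + H(Y|X)

Left side — joint entropy directly:
H(X,Y) = -Σ p(x,y) log p(x,y) = 0.9399 dits

Right side — compute H(Y|X) from the conditional distributions:
P(X) = (13/40, 17/40, 1/4), so H(X) = 0.4671 dits
H(Y|X) = Σ_x P(X=x) · H(Y|X=x):
  P(Y|X=0) = (4/13, 4/13, 5/13), H(Y|X=0) = 0.4746, weight P(X=0) = 13/40
  P(Y|X=1) = (5/17, 5/17, 7/17), H(Y|X=1) = 0.4713, weight P(X=1) = 17/40
  P(Y|X=2) = (3/10, 3/10, 2/5), H(Y|X=2) = 0.4729, weight P(X=2) = 1/4
H(Y|X) = 0.4728 dits

H(X) + H(Y|X) = 0.4671 + 0.4728 = 0.9399 dits

Both sides equal 0.9399 dits. ✓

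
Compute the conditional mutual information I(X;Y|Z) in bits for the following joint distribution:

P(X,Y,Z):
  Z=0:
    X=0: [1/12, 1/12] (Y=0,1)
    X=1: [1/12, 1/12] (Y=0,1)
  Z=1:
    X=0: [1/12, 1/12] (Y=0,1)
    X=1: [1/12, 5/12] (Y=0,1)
0.0492 bits

Conditional mutual information: I(X;Y|Z) = H(X|Z) + H(Y|Z) - H(X,Y|Z)

H(Z) = 0.9183
H(X,Z) = 1.7925 → H(X|Z) = 0.8742
H(Y,Z) = 1.7925 → H(Y|Z) = 0.8742
H(X,Y,Z) = 2.6175 → H(X,Y|Z) = 1.6992

I(X;Y|Z) = 0.8742 + 0.8742 - 1.6992 = 0.0492 bits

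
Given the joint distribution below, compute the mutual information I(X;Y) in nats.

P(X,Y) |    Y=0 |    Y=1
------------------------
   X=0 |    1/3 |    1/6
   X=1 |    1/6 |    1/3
0.0566 nats

Mutual information: I(X;Y) = H(X) + H(Y) - H(X,Y)

Marginals:
P(X) = (1/2, 1/2), H(X) = 0.6931 nats
P(Y) = (1/2, 1/2), H(Y) = 0.6931 nats

Joint entropy: H(X,Y) = 1.3297 nats

I(X;Y) = 0.6931 + 0.6931 - 1.3297 = 0.0566 nats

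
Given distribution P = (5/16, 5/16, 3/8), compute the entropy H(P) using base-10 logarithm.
0.4755 dits

Shannon entropy is H(X) = -Σ p(x) log p(x).

For P = (5/16, 5/16, 3/8):
H = -5/16 × log_10(5/16) -5/16 × log_10(5/16) -3/8 × log_10(3/8)
H = 0.4755 dits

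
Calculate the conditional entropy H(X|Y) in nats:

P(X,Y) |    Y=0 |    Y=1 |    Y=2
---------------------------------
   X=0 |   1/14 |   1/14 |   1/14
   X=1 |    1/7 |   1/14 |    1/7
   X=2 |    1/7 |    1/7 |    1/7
1.0506 nats

Using the chain rule: H(X|Y) = H(X,Y) - H(Y)

First, compute H(X,Y) = 2.1440 nats

Marginal P(Y) = (5/14, 2/7, 5/14)
H(Y) = 1.0934 nats

H(X|Y) = H(X,Y) - H(Y) = 2.1440 - 1.0934 = 1.0506 nats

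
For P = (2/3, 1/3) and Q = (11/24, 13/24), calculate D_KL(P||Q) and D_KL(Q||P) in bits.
D_KL(P||Q) = 0.1269, D_KL(Q||P) = 0.1316

KL divergence is not symmetric: D_KL(P||Q) ≠ D_KL(Q||P) in general.

D_KL(P||Q) = 0.1269 bits
D_KL(Q||P) = 0.1316 bits

No, they are not equal!

This asymmetry is why KL divergence is not a true distance metric.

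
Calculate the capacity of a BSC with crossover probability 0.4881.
0.0004 bits

For a binary symmetric channel (BSC) with error probability p:
Capacity C = 1 - H(p) bits per symbol

where H(p) = -p log₂(p) - (1-p) log₂(1-p) is the binary entropy function.

H(0.4881) = 0.9996 bits
C = 1 - 0.9996 = 0.0004 bits per symbol

This means we can reliably transmit up to 0.0004 bits of information per channel use.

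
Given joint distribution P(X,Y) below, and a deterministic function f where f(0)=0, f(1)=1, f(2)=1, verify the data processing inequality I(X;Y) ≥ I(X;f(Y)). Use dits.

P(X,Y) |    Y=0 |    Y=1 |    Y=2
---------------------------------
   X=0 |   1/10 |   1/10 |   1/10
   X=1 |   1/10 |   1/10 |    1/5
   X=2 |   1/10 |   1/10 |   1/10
I(X;Y) = 0.0060, I(X;f(Y)) = 0.0017, inequality holds: 0.0060 ≥ 0.0017

Data Processing Inequality: For any Markov chain X → Y → Z, we have I(X;Y) ≥ I(X;Z).

Here Z = f(Y) is a deterministic function of Y, forming X → Y → Z.

Original I(X;Y) = 0.0060 dits

After applying f:
P(X,Z) where Z=f(Y):
- P(X,Z=0) = P(X,Y=0)
- P(X,Z=1) = P(X,Y=1) + P(X,Y=2)

I(X;Z) = I(X;f(Y)) = 0.0017 dits

Verification: 0.0060 ≥ 0.0017 ✓

Information cannot be created by processing; the function f can only lose information about X.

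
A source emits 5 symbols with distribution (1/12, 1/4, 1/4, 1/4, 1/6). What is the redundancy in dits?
0.0278 dits

Redundancy measures how far a source is from maximum entropy:
R = H_max - H(X)

Maximum entropy for 5 symbols: H_max = log_10(5) = 0.6990 dits
Actual entropy: H(X) = 0.6712 dits
Redundancy: R = 0.6990 - 0.6712 = 0.0278 dits

This redundancy represents potential for compression: the source could be compressed by 0.0278 dits per symbol.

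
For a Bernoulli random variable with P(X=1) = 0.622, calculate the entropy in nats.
0.6631 nats

The binary entropy function is:
H(p) = -p log(p) - (1-p) log(1-p)

H(0.622) = -0.622 × log_e(0.622) - 0.378 × log_e(0.378)
H(0.622) = 0.6631 nats

Note: Binary entropy is maximized at p=0.5 (H=1 bit) and minimized at p=0 or p=1 (H=0).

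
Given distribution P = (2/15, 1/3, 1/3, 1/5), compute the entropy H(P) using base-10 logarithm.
0.5745 dits

Shannon entropy is H(X) = -Σ p(x) log p(x).

For P = (2/15, 1/3, 1/3, 1/5):
H = -2/15 × log_10(2/15) -1/3 × log_10(1/3) -1/3 × log_10(1/3) -1/5 × log_10(1/5)
H = 0.5745 dits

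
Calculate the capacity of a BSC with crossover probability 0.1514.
0.3867 bits

For a binary symmetric channel (BSC) with error probability p:
Capacity C = 1 - H(p) bits per symbol

where H(p) = -p log₂(p) - (1-p) log₂(1-p) is the binary entropy function.

H(0.1514) = 0.6133 bits
C = 1 - 0.6133 = 0.3867 bits per symbol

This means we can reliably transmit up to 0.3867 bits of information per channel use.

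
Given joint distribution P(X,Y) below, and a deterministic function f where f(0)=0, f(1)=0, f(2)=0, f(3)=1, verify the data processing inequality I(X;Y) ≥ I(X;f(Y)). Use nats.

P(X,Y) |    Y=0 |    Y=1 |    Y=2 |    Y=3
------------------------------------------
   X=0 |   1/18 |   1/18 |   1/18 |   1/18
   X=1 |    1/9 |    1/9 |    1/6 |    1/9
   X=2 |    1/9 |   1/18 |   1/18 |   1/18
I(X;Y) = 0.0175, I(X;f(Y)) = 0.0009, inequality holds: 0.0175 ≥ 0.0009

Data Processing Inequality: For any Markov chain X → Y → Z, we have I(X;Y) ≥ I(X;Z).

Here Z = f(Y) is a deterministic function of Y, forming X → Y → Z.

Original I(X;Y) = 0.0175 nats

After applying f:
P(X,Z) where Z=f(Y):
- P(X,Z=0) = P(X,Y=0) + P(X,Y=1) + P(X,Y=2)
- P(X,Z=1) = P(X,Y=3)

I(X;Z) = I(X;f(Y)) = 0.0009 nats

Verification: 0.0175 ≥ 0.0009 ✓

Information cannot be created by processing; the function f can only lose information about X.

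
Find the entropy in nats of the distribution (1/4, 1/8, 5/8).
0.9003 nats

Shannon entropy is H(X) = -Σ p(x) log p(x).

For P = (1/4, 1/8, 5/8):
H = -1/4 × log_e(1/4) -1/8 × log_e(1/8) -5/8 × log_e(5/8)
H = 0.9003 nats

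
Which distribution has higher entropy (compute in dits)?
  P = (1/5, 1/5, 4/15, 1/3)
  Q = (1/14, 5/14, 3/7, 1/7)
P

Computing entropies in dits:
H(P) = 0.5917
H(Q) = 0.5200

Distribution P has higher entropy.

Intuition: The distribution closer to uniform (more spread out) has higher entropy.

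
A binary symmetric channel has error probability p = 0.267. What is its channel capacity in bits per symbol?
0.1629 bits

For a binary symmetric channel (BSC) with error probability p:
Capacity C = 1 - H(p) bits per symbol

where H(p) = -p log₂(p) - (1-p) log₂(1-p) is the binary entropy function.

H(0.267) = 0.8371 bits
C = 1 - 0.8371 = 0.1629 bits per symbol

This means we can reliably transmit up to 0.1629 bits of information per channel use.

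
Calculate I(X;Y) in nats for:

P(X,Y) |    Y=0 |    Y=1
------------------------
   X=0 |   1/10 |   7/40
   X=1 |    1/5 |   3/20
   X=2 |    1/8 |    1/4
0.0239 nats

Mutual information: I(X;Y) = H(X) + H(Y) - H(X,Y)

Marginals:
P(X) = (11/40, 7/20, 3/8), H(X) = 1.0903 nats
P(Y) = (17/40, 23/40), H(Y) = 0.6819 nats

Joint entropy: H(X,Y) = 1.7482 nats

I(X;Y) = 1.0903 + 0.6819 - 1.7482 = 0.0239 nats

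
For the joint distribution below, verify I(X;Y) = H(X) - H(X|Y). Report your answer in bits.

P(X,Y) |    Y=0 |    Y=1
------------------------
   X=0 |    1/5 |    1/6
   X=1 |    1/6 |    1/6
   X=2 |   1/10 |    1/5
I(X;Y) = 0.0235 bits

Mutual information has multiple equivalent forms:
- I(X;Y) = H(X) - H(X|Y)
- I(X;Y) = H(Y) - H(Y|X)
- I(X;Y) = H(X) + H(Y) - H(X,Y)

Computing all quantities:
H(X) = 1.5801, H(Y) = 0.9968, H(X,Y) = 2.5534
H(X|Y) = 1.5567, H(Y|X) = 0.9733

Verification:
H(X) - H(X|Y) = 1.5801 - 1.5567 = 0.0235
H(Y) - H(Y|X) = 0.9968 - 0.9733 = 0.0235
H(X) + H(Y) - H(X,Y) = 1.5801 + 0.9968 - 2.5534 = 0.0235

All forms give I(X;Y) = 0.0235 bits. ✓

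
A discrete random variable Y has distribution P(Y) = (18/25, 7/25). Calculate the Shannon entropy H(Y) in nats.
0.5930 nats

Shannon entropy is H(X) = -Σ p(x) log p(x).

For P = (18/25, 7/25):
H = -18/25 × log_e(18/25) -7/25 × log_e(7/25)
H = 0.5930 nats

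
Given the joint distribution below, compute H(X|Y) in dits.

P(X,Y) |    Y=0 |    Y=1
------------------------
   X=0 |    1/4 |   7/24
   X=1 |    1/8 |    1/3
0.2912 dits

Using the chain rule: H(X|Y) = H(X,Y) - H(Y)

First, compute H(X,Y) = 0.5785 dits

Marginal P(Y) = (3/8, 5/8)
H(Y) = 0.2873 dits

H(X|Y) = H(X,Y) - H(Y) = 0.5785 - 0.2873 = 0.2912 dits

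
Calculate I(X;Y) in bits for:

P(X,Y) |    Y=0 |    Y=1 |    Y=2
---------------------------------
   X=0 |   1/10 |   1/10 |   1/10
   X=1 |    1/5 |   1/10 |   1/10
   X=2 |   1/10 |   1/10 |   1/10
0.0200 bits

Mutual information: I(X;Y) = H(X) + H(Y) - H(X,Y)

Marginals:
P(X) = (3/10, 2/5, 3/10), H(X) = 1.5710 bits
P(Y) = (2/5, 3/10, 3/10), H(Y) = 1.5710 bits

Joint entropy: H(X,Y) = 3.1219 bits

I(X;Y) = 1.5710 + 1.5710 - 3.1219 = 0.0200 bits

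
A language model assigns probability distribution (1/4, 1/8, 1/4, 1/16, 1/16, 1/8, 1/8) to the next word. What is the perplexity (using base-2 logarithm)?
6.1688

Perplexity is 2^H (or exp(H) for natural log).

First, H = -Σ p log p = 2.6250 bits
Perplexity = 2^2.6250 = 6.1688

Interpretation: The model's uncertainty is equivalent to choosing uniformly among 6.2 options.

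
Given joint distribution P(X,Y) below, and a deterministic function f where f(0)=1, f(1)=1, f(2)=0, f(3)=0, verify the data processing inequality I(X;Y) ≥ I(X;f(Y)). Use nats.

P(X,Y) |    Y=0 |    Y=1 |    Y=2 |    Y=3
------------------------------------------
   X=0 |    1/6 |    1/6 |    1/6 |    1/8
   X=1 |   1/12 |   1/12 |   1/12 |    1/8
I(X;Y) = 0.0109, I(X;f(Y)) = 0.0037, inequality holds: 0.0109 ≥ 0.0037

Data Processing Inequality: For any Markov chain X → Y → Z, we have I(X;Y) ≥ I(X;Z).

Here Z = f(Y) is a deterministic function of Y, forming X → Y → Z.

Original I(X;Y) = 0.0109 nats

After applying f:
P(X,Z) where Z=f(Y):
- P(X,Z=0) = P(X,Y=2) + P(X,Y=3)
- P(X,Z=1) = P(X,Y=0) + P(X,Y=1)

I(X;Z) = I(X;f(Y)) = 0.0037 nats

Verification: 0.0109 ≥ 0.0037 ✓

Information cannot be created by processing; the function f can only lose information about X.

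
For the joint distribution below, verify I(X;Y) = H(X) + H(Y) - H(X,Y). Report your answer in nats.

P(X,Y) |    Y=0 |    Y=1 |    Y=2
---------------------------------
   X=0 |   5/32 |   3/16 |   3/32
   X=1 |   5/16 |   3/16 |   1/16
I(X;Y) = 0.0219 nats

Mutual information has multiple equivalent forms:
- I(X;Y) = H(X) - H(X|Y)
- I(X;Y) = H(Y) - H(Y|X)
- I(X;Y) = H(X) + H(Y) - H(X,Y)

Computing all quantities:
H(X) = 0.6853, H(Y) = 1.0130, H(X,Y) = 1.6765
H(X|Y) = 0.6635, H(Y|X) = 0.9912

Verification:
H(X) - H(X|Y) = 0.6853 - 0.6635 = 0.0219
H(Y) - H(Y|X) = 1.0130 - 0.9912 = 0.0219
H(X) + H(Y) - H(X,Y) = 0.6853 + 1.0130 - 1.6765 = 0.0219

All forms give I(X;Y) = 0.0219 nats. ✓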